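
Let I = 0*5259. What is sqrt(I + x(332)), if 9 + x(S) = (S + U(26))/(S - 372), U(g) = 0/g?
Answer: I*sqrt(1730)/10 ≈ 4.1593*I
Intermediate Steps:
U(g) = 0
x(S) = -9 + S/(-372 + S) (x(S) = -9 + (S + 0)/(S - 372) = -9 + S/(-372 + S))
I = 0
sqrt(I + x(332)) = sqrt(0 + 4*(837 - 2*332)/(-372 + 332)) = sqrt(0 + 4*(837 - 664)/(-40)) = sqrt(0 + 4*(-1/40)*173) = sqrt(0 - 173/10) = sqrt(-173/10) = I*sqrt(1730)/10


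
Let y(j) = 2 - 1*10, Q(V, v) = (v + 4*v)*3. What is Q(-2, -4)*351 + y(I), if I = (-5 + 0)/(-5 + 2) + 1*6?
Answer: -21068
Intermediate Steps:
Q(V, v) = 15*v (Q(V, v) = (5*v)*3 = 15*v)
I = 23/3 (I = -5/(-3) + 6 = -5*(-⅓) + 6 = 5/3 + 6 = 23/3 ≈ 7.6667)
y(j) = -8 (y(j) = 2 - 10 = -8)
Q(-2, -4)*351 + y(I) = (15*(-4))*351 - 8 = -60*351 - 8 = -21060 - 8 = -21068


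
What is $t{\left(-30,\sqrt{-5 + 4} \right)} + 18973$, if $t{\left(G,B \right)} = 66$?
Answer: $19039$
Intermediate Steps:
$t{\left(-30,\sqrt{-5 + 4} \right)} + 18973 = 66 + 18973 = 19039$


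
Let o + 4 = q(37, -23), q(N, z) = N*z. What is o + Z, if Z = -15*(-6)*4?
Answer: -495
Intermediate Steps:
o = -855 (o = -4 + 37*(-23) = -4 - 851 = -855)
Z = 360 (Z = 90*4 = 360)
o + Z = -855 + 360 = -495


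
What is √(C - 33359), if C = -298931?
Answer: I*√332290 ≈ 576.45*I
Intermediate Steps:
√(C - 33359) = √(-298931 - 33359) = √(-332290) = I*√332290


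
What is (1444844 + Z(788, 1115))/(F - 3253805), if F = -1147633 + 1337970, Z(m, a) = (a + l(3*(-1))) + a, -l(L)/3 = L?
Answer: -482361/1021156 ≈ -0.47237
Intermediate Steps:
l(L) = -3*L
Z(m, a) = 9 + 2*a (Z(m, a) = (a - 9*(-1)) + a = (a - 3*(-3)) + a = (a + 9) + a = (9 + a) + a = 9 + 2*a)
F = 190337
(1444844 + Z(788, 1115))/(F - 3253805) = (1444844 + (9 + 2*1115))/(190337 - 3253805) = (1444844 + (9 + 2230))/(-3063468) = (1444844 + 2239)*(-1/3063468) = 1447083*(-1/3063468) = -482361/1021156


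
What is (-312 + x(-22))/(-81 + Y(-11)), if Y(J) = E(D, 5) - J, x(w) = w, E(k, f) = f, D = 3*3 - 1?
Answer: 334/65 ≈ 5.1385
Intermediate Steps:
D = 8 (D = 9 - 1 = 8)
Y(J) = 5 - J
(-312 + x(-22))/(-81 + Y(-11)) = (-312 - 22)/(-81 + (5 - 1*(-11))) = -334/(-81 + (5 + 11)) = -334/(-81 + 16) = -334/(-65) = -334*(-1/65) = 334/65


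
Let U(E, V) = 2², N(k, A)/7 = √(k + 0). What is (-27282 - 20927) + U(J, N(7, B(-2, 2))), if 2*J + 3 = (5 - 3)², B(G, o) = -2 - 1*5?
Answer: -48205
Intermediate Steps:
B(G, o) = -7 (B(G, o) = -2 - 5 = -7)
N(k, A) = 7*√k (N(k, A) = 7*√(k + 0) = 7*√k)
J = ½ (J = -3/2 + (5 - 3)²/2 = -3/2 + (½)*2² = -3/2 + (½)*4 = -3/2 + 2 = ½ ≈ 0.50000)
U(E, V) = 4
(-27282 - 20927) + U(J, N(7, B(-2, 2))) = (-27282 - 20927) + 4 = -48209 + 4 = -48205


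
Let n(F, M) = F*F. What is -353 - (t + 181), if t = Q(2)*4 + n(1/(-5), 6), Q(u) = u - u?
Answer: -13351/25 ≈ -534.04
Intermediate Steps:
n(F, M) = F²
Q(u) = 0
t = 1/25 (t = 0*4 + (1/(-5))² = 0 + (-⅕)² = 0 + 1/25 = 1/25 ≈ 0.040000)
-353 - (t + 181) = -353 - (1/25 + 181) = -353 - 1*4526/25 = -353 - 4526/25 = -13351/25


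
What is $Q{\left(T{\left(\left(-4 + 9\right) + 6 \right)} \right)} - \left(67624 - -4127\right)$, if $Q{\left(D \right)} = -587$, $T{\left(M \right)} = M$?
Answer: $-72338$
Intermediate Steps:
$Q{\left(T{\left(\left(-4 + 9\right) + 6 \right)} \right)} - \left(67624 - -4127\right) = -587 - \left(67624 - -4127\right) = -587 - \left(67624 + 4127\right) = -587 - 71751 = -72338$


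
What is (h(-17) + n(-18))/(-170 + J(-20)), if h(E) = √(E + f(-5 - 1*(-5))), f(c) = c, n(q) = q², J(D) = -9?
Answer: -324/179 - I*√17/179 ≈ -1.8101 - 0.023034*I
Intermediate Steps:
h(E) = √E (h(E) = √(E + (-5 - 1*(-5))) = √(E + (-5 + 5)) = √(E + 0) = √E)
(h(-17) + n(-18))/(-170 + J(-20)) = (√(-17) + (-18)²)/(-170 - 9) = (I*√17 + 324)/(-179) = (324 + I*√17)*(-1/179) = -324/179 - I*√17/179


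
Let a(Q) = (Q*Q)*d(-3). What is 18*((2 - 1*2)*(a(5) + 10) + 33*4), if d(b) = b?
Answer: 2376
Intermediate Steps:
a(Q) = -3*Q² (a(Q) = (Q*Q)*(-3) = Q²*(-3) = -3*Q²)
18*((2 - 1*2)*(a(5) + 10) + 33*4) = 18*((2 - 1*2)*(-3*5² + 10) + 33*4) = 18*((2 - 2)*(-3*25 + 10) + 132) = 18*(0*(-75 + 10) + 132) = 18*(0*(-65) + 132) = 18*(0 + 132) = 18*132 = 2376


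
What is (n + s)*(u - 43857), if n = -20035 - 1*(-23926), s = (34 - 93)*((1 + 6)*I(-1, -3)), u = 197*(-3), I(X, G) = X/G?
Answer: -166828160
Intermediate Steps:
u = -591
s = -413/3 (s = (34 - 93)*((1 + 6)*(-1/(-3))) = -413*(-1*(-1/3)) = -413/3 ≈ -137.67)
n = 3891 (n = -20035 + 23926 = 3891)
(n + s)*(u - 43857) = (3891 - 413/3)*(-591 - 43857) = (11260/3)*(-44448) = -166828160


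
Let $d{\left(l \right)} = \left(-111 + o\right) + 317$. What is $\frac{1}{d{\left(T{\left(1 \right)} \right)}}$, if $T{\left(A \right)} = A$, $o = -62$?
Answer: $\frac{1}{144} \approx 0.0069444$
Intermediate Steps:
$d{\left(l \right)} = 144$ ($d{\left(l \right)} = \left(-111 - 62\right) + 317 = -173 + 317 = 144$)
$\frac{1}{d{\left(T{\left(1 \right)} \right)}} = \frac{1}{144}$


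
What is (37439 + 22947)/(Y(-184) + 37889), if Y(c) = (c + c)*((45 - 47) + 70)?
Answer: 60386/12865 ≈ 4.6938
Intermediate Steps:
Y(c) = 136*c (Y(c) = (2*c)*(-2 + 70) = (2*c)*68 = 136*c)
(37439 + 22947)/(Y(-184) + 37889) = (37439 + 22947)/(136*(-184) + 37889) = 60386/(-25024 + 37889) = 60386/12865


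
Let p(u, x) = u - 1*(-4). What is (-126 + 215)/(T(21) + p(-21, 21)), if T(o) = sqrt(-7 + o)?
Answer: -1513/275 - 89*sqrt(14)/275 ≈ -6.7128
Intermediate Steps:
p(u, x) = 4 + u (p(u, x) = u + 4 = 4 + u)
(-126 + 215)/(T(21) + p(-21, 21)) = (-126 + 215)/(sqrt(-7 + 21) + (4 - 21)) = 89/(sqrt(14) - 17) = 89/(-17 + sqrt(14))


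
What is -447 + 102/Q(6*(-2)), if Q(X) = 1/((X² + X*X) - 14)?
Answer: 27501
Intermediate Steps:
Q(X) = 1/(-14 + 2*X²) (Q(X) = 1/((X² + X²) - 14) = 1/(2*X² - 14) = 1/(-14 + 2*X²))
-447 + 102/Q(6*(-2)) = -447 + 102/((1/(2*(-7 + (6*(-2))²)))) = -447 + 102/((1/(2*(-7 + (-12)²)))) = -447 + 102/((1/(2*(-7 + 144)))) = -447 + 102/(((½)/137)) = -447 + 102/(((½)*(1/137))) = -447 + 102/(1/274) = -447 + 102*274 = -447 + 27948 = 27501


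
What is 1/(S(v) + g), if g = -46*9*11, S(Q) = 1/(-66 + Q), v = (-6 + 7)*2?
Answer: -64/291457 ≈ -0.00021959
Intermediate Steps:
v = 2 (v = 1*2 = 2)
g = -4554 (g = -414*11 = -4554)
1/(S(v) + g) = 1/(1/(-66 + 2) - 4554) = 1/(1/(-64) - 4554) = 1/(-1/64 - 4554) = 1/(-291457/64) = -64/291457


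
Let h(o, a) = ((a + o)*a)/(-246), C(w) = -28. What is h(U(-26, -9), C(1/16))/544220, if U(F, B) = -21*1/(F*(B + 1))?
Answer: -8183/1392332448 ≈ -5.8772e-6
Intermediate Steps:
U(F, B) = -21/(F*(1 + B)) (U(F, B) = -21*1/(F*(1 + B)) = -21/(F*(1 + B)))
h(o, a) = -a*(a + o)/246 (h(o, a) = (a*(a + o))*(-1/246) = -a*(a + o)/246)
h(U(-26, -9), C(1/16))/544220 = -1/246*(-28)*(-28 - 21/(-26*(1 - 9)))/544220 = -1/246*(-28)*(-28 - 21*(-1/26)/(-8))*(1/544220) = -1/246*(-28)*(-28 - 21*(-1/26)*(-1/8))*(1/544220) = -1/246*(-28)*(-28 - 21/208)*(1/544220) = -1/246*(-28)*(-5845/208)*(1/544220) = -40915/12792*1/544220 = -8183/1392332448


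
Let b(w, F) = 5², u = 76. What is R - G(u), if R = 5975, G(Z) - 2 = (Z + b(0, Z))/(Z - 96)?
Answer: 119561/20 ≈ 5978.0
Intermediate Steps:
b(w, F) = 25
G(Z) = 2 + (25 + Z)/(-96 + Z) (G(Z) = 2 + (Z + 25)/(Z - 96) = 2 + (25 + Z)/(-96 + Z))
R - G(u) = 5975 - (-167 + 3*76)/(-96 + 76) = 5975 - (-167 + 228)/(-20) = 5975 - (-1)*61/20 = 5975 - 1*(-61/20) = 5975 + 61/20 = 119561/20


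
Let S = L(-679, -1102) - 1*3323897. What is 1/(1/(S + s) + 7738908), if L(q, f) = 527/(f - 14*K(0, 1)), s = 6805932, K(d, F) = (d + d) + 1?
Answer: 125353243/970097215078680 ≈ 1.2922e-7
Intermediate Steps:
K(d, F) = 1 + 2*d (K(d, F) = 2*d + 1 = 1 + 2*d)
L(q, f) = 527/(-14 + f) (L(q, f) = 527/(f - 14*(1 + 2*0)) = 527/(f - 14*(1 + 0)) = 527/(f - 14*1) = 527/(f - 14) = 527/(-14 + f))
S = -119660309/36 (S = 527/(-14 - 1102) - 1*3323897 = 527/(-1116) - 3323897 = 527*(-1/1116) - 3323897 = -17/36 - 3323897 = -119660309/36 ≈ -3.3239e+6)
1/(1/(S + s) + 7738908) = 1/(1/(-119660309/36 + 6805932) + 7738908) = 1/(1/(125353243/36) + 7738908) = 1/(36/125353243 + 7738908) = 1/(970097215078680/125353243) = 125353243/970097215078680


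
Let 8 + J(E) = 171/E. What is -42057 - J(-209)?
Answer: -462530/11 ≈ -42048.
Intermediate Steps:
J(E) = -8 + 171/E
-42057 - J(-209) = -42057 - (-8 + 171/(-209)) = -42057 - (-8 + 171*(-1/209)) = -42057 - (-8 - 9/11) = -42057 - 1*(-97/11) = -42057 + 97/11 = -462530/11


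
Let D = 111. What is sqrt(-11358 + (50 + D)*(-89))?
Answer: I*sqrt(25687) ≈ 160.27*I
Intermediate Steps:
sqrt(-11358 + (50 + D)*(-89)) = sqrt(-11358 + (50 + 111)*(-89)) = sqrt(-11358 + 161*(-89)) = sqrt(-11358 - 14329) = sqrt(-25687) = I*sqrt(25687)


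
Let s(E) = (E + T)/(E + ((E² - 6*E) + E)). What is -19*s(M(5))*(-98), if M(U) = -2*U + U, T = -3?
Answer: -14896/45 ≈ -331.02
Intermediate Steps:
M(U) = -U
s(E) = (-3 + E)/(E² - 4*E) (s(E) = (E - 3)/(E + ((E² - 6*E) + E)) = (-3 + E)/(E + (E² - 5*E)) = (-3 + E)/(E² - 4*E))
-19*s(M(5))*(-98) = -19*(-3 - 1*5)/(((-1*5))*(-4 - 1*5))*(-98) = -19*(-3 - 5)/((-5)*(-4 - 5))*(-98) = -(-19)*(-8)/(5*(-9))*(-98) = -(-19)*(-1)*(-8)/(5*9)*(-98) = -19*(-8/45)*(-98) = (152/45)*(-98) = -14896/45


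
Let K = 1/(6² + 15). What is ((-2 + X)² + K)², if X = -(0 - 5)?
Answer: 211600/2601 ≈ 81.353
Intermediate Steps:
K = 1/51 (K = 1/(36 + 15) = 1/51 ≈ 0.019608)
X = 5 (X = -1*(-5) = 5)
((-2 + X)² + K)² = ((-2 + 5)² + 1/51)² = (3² + 1/51)² = (9 + 1/51)² = (460/51)² = 211600/2601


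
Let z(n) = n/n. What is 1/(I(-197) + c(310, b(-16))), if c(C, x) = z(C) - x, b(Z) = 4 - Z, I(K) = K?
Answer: -1/216 ≈ -0.0046296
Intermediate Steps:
z(n) = 1
c(C, x) = 1 - x
1/(I(-197) + c(310, b(-16))) = 1/(-197 + (1 - (4 - 1*(-16)))) = 1/(-197 + (1 - (4 + 16))) = 1/(-197 + (1 - 1*20)) = 1/(-197 + (1 - 20)) = 1/(-197 - 19) = 1/(-216) = -1/216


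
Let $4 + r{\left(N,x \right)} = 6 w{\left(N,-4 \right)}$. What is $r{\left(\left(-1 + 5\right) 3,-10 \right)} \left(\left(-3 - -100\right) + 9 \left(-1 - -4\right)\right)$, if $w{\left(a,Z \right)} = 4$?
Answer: $2480$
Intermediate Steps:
$r{\left(N,x \right)} = 20$ ($r{\left(N,x \right)} = -4 + 6 \cdot 4 = -4 + 24 = 20$)
$r{\left(\left(-1 + 5\right) 3,-10 \right)} \left(\left(-3 - -100\right) + 9 \left(-1 - -4\right)\right) = 20 \left(\left(-3 - -100\right) + 9 \left(-1 - -4\right)\right) = 20 \left(\left(-3 + 100\right) + 9 \left(-1 + 4\right)\right) = 20 \left(97 + 9 \cdot 3\right) = 20 \left(97 + 27\right) = 20 \cdot 124 = 2480$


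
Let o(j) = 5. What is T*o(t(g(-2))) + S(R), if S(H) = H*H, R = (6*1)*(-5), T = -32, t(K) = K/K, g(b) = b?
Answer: 740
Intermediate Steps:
t(K) = 1
R = -30 (R = 6*(-5) = -30)
S(H) = H²
T*o(t(g(-2))) + S(R) = -32*5 + (-30)² = -160 + 900 = 740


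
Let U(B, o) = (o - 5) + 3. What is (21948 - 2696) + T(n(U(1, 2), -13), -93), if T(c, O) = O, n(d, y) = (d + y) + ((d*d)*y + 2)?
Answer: 19159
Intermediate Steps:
U(B, o) = -2 + o (U(B, o) = (-5 + o) + 3 = -2 + o)
n(d, y) = 2 + d + y + y*d² (n(d, y) = (d + y) + (d²*y + 2) = (d + y) + (y*d² + 2) = (d + y) + (2 + y*d²) = 2 + d + y + y*d²)
(21948 - 2696) + T(n(U(1, 2), -13), -93) = (21948 - 2696) - 93 = 19252 - 93 = 19159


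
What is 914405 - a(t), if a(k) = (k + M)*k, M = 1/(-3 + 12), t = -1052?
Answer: -1729639/9 ≈ -1.9218e+5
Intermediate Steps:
M = ⅑ (M = 1/9 = ⅑ ≈ 0.11111)
a(k) = k*(⅑ + k) (a(k) = (k + ⅑)*k = (⅑ + k)*k = k*(⅑ + k))
914405 - a(t) = 914405 - (-1052)*(⅑ - 1052) = 914405 - (-1052)*(-9467)/9 = 914405 - 1*9959284/9 = 914405 - 9959284/9 = -1729639/9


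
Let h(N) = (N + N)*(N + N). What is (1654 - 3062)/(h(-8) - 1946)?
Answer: 704/845 ≈ 0.83314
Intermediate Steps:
h(N) = 4*N² (h(N) = (2*N)*(2*N) = 4*N²)
(1654 - 3062)/(h(-8) - 1946) = (1654 - 3062)/(4*(-8)² - 1946) = -1408/(4*64 - 1946) = -1408/(256 - 1946) = -1408/(-1690) = -1408*(-1/1690) = 704/845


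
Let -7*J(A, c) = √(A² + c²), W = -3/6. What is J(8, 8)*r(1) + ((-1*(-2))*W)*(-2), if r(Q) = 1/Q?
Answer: 2 - 8*√2/7 ≈ 0.38376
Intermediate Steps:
W = -½ (W = -3*⅙ = -½ ≈ -0.50000)
J(A, c) = -√(A² + c²)/7
J(8, 8)*r(1) + ((-1*(-2))*W)*(-2) = -√(8² + 8²)/7/1 + (-1*(-2)*(-½))*(-2) = -√(64 + 64)/7*1 + (2*(-½))*(-2) = -8*√2/7*1 - 1*(-2) = -8*√2/7*1 + 2 = -8*√2/7 + 2 = 2 - 8*√2/7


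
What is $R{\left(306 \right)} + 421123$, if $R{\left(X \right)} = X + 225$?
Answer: $421654$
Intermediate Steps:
$R{\left(X \right)} = 225 + X$
$R{\left(306 \right)} + 421123 = \left(225 + 306\right) + 421123 = 531 + 421123 = 421654$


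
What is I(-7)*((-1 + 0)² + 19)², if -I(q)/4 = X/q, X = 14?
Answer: 3200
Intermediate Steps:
I(q) = -56/q
I(-7)*((-1 + 0)² + 19)² = (-56/(-7))*((-1 + 0)² + 19)² = (-56*(-⅐))*((-1)² + 19)² = 8*(1 + 19)² = 8*20² = 8*400 = 3200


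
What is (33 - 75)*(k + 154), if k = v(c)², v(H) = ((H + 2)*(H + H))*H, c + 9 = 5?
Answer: -178500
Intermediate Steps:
c = -4 (c = -9 + 5 = -4)
v(H) = 2*H²*(2 + H) (v(H) = ((2 + H)*(2*H))*H = (2*H*(2 + H))*H = 2*H²*(2 + H))
k = 4096 (k = (2*(-4)²*(2 - 4))² = (2*16*(-2))² = (-64)² = 4096)
(33 - 75)*(k + 154) = (33 - 75)*(4096 + 154) = -42*4250 = -178500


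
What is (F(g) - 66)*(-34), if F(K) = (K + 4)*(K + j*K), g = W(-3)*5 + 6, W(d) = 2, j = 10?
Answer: -117436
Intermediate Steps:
g = 16 (g = 2*5 + 6 = 10 + 6 = 16)
F(K) = 11*K*(4 + K) (F(K) = (K + 4)*(K + 10*K) = (4 + K)*(11*K) = 11*K*(4 + K))
(F(g) - 66)*(-34) = (11*16*(4 + 16) - 66)*(-34) = (11*16*20 - 66)*(-34) = (3520 - 66)*(-34) = 3454*(-34) = -117436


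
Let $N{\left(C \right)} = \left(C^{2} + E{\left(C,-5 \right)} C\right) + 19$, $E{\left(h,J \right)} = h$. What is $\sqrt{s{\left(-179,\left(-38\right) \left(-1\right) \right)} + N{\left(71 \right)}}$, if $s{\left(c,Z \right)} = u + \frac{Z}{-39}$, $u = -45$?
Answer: $\frac{\sqrt{15293694}}{39} \approx 100.27$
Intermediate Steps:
$s{\left(c,Z \right)} = -45 - \frac{Z}{39}$ ($s{\left(c,Z \right)} = -45 + \frac{Z}{-39} = -45 + Z \left(- \frac{1}{39}\right) = -45 - \frac{Z}{39}$)
$N{\left(C \right)} = 19 + 2 C^{2}$ ($N{\left(C \right)} = \left(C^{2} + C C\right) + 19 = \left(C^{2} + C^{2}\right) + 19 = 2 C^{2} + 19 = 19 + 2 C^{2}$)
$\sqrt{s{\left(-179,\left(-38\right) \left(-1\right) \right)} + N{\left(71 \right)}} = \sqrt{\left(-45 - \frac{\left(-38\right) \left(-1\right)}{39}\right) + \left(19 + 2 \cdot 71^{2}\right)} = \sqrt{\left(-45 - \frac{38}{39}\right) + \left(19 + 2 \cdot 5041\right)} = \sqrt{\left(-45 - \frac{38}{39}\right) + \left(19 + 10082\right)} = \sqrt{- \frac{1793}{39} + 10101} = \sqrt{\frac{392146}{39}} = \frac{\sqrt{15293694}}{39}$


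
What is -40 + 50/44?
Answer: -855/22 ≈ -38.864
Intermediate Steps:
-40 + 50/44 = -40 + 50*(1/44) = -40 + 25/22 = -855/22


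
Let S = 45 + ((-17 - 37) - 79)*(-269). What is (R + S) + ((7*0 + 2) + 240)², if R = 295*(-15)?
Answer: 89961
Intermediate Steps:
R = -4425
S = 35822 (S = 45 + (-54 - 79)*(-269) = 45 - 133*(-269) = 45 + 35777 = 35822)
(R + S) + ((7*0 + 2) + 240)² = (-4425 + 35822) + ((7*0 + 2) + 240)² = 31397 + ((0 + 2) + 240)² = 31397 + (2 + 240)² = 31397 + 242² = 31397 + 58564 = 89961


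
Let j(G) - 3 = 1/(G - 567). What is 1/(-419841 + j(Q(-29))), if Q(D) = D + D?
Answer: -625/262398751 ≈ -2.3819e-6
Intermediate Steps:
Q(D) = 2*D
j(G) = 3 + 1/(-567 + G) (j(G) = 3 + 1/(G - 567) = 3 + 1/(-567 + G))
1/(-419841 + j(Q(-29))) = 1/(-419841 + (-1700 + 3*(2*(-29)))/(-567 + 2*(-29))) = 1/(-419841 + (-1700 + 3*(-58))/(-567 - 58)) = 1/(-419841 + (-1700 - 174)/(-625)) = 1/(-419841 - 1/625*(-1874)) = 1/(-419841 + 1874/625) = 1/(-262398751/625) = -625/262398751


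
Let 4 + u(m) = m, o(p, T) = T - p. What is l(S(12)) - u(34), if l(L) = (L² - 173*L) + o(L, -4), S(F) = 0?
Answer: -34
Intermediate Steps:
u(m) = -4 + m
l(L) = -4 + L² - 174*L (l(L) = (L² - 173*L) + (-4 - L) = -4 + L² - 174*L)
l(S(12)) - u(34) = (-4 + 0² - 174*0) - (-4 + 34) = (-4 + 0 + 0) - 1*30 = -4 - 30 = -34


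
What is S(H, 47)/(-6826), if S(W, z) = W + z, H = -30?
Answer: -17/6826 ≈ -0.0024905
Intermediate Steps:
S(H, 47)/(-6826) = (-30 + 47)/(-6826) = 17*(-1/6826) = -17/6826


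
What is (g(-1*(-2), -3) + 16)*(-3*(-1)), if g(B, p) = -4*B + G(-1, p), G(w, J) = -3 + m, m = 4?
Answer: 27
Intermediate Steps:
G(w, J) = 1 (G(w, J) = -3 + 4 = 1)
g(B, p) = 1 - 4*B (g(B, p) = -4*B + 1 = 1 - 4*B)
(g(-1*(-2), -3) + 16)*(-3*(-1)) = ((1 - (-4)*(-2)) + 16)*(-3*(-1)) = ((1 - 4*2) + 16)*3 = ((1 - 8) + 16)*3 = (-7 + 16)*3 = 9*3 = 27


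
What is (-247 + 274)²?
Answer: 729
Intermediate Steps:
(-247 + 274)² = 27² = 729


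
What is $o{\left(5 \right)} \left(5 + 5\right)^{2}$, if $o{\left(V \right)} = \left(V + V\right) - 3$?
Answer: $700$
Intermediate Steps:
$o{\left(V \right)} = -3 + 2 V$ ($o{\left(V \right)} = 2 V - 3 = -3 + 2 V$)
$o{\left(5 \right)} \left(5 + 5\right)^{2} = \left(-3 + 2 \cdot 5\right) \left(5 + 5\right)^{2} = \left(-3 + 10\right) 10^{2} = 7 \cdot 100 = 700$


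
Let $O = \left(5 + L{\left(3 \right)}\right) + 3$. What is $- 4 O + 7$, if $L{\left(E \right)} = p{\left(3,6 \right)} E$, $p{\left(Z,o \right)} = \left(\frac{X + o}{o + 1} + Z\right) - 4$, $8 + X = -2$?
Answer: $- \frac{43}{7} \approx -6.1429$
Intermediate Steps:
$X = -10$ ($X = -8 - 2 = -10$)
$p{\left(Z,o \right)} = -4 + Z + \frac{-10 + o}{1 + o}$ ($p{\left(Z,o \right)} = \left(\frac{-10 + o}{o + 1} + Z\right) - 4 = \left(\frac{-10 + o}{1 + o} + Z\right) - 4 = \left(Z + \frac{-10 + o}{1 + o}\right) - 4 = -4 + Z + \frac{-10 + o}{1 + o}$)
$L{\left(E \right)} = - \frac{11 E}{7}$ ($L{\left(E \right)} = \frac{-14 + 3 - 18 + 3 \cdot 6}{1 + 6} E = \frac{-14 + 3 - 18 + 18}{7} E = \frac{1}{7} \left(-11\right) E = - \frac{11 E}{7}$)
$O = \frac{23}{7}$ ($O = \left(5 - \frac{33}{7}\right) + 3 = \frac{2}{7} + 3 = \frac{23}{7} \approx 3.2857$)
$- 4 O + 7 = \left(-4\right) \frac{23}{7} + 7 = - \frac{92}{7} + 7 = - \frac{43}{7}$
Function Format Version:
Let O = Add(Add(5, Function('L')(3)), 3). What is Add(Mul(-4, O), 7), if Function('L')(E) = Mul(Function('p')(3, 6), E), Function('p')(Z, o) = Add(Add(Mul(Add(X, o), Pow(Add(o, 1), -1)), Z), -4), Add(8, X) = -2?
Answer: Rational(-43, 7) ≈ -6.1429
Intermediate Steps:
X = -10 (X = Add(-8, -2) = -10)
Function('p')(Z, o) = Add(-4, Z, Mul(Pow(Add(1, o), -1), Add(-10, o))) (Function('p')(Z, o) = Add(Add(Mul(Add(-10, o), Pow(Add(o, 1), -1)), Z), -4) = Add(Add(Mul(Add(-10, o), Pow(Add(1, o), -1)), Z), -4) = Add(Add(Mul(Pow(Add(1, o), -1), Add(-10, o)), Z), -4) = Add(Add(Z, Mul(Pow(Add(1, o), -1), Add(-10, o))), -4) = Add(-4, Z, Mul(Pow(Add(1, o), -1), Add(-10, o))))
Function('L')(E) = Mul(Rational(-11, 7), E) (Function('L')(E) = Mul(Mul(Pow(Add(1, 6), -1), Add(-14, 3, Mul(-3, 6), Mul(3, 6))), E) = Mul(Mul(Pow(7, -1), Add(-14, 3, -18, 18)), E) = Mul(Mul(Rational(1, 7), -11), E) = Mul(Rational(-11, 7), E))
O = Rational(23, 7) (O = Add(Add(5, Mul(Rational(-11, 7), 3)), 3) = Add(Add(5, Rational(-33, 7)), 3) = Add(Rational(2, 7), 3) = Rational(23, 7) ≈ 3.2857)
Add(Mul(-4, O), 7) = Add(Mul(-4, Rational(23, 7)), 7) = Add(Rational(-92, 7), 7) = Rational(-43, 7)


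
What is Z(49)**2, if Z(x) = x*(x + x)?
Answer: 23059204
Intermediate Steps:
Z(x) = 2*x**2 (Z(x) = x*(2*x) = 2*x**2)
Z(49)**2 = (2*49**2)**2 = (2*2401)**2 = 4802**2 = 23059204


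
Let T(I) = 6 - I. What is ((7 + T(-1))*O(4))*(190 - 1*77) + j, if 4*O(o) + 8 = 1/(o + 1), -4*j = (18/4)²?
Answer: -247197/80 ≈ -3090.0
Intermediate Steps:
j = -81/16 (j = -(18/4)²/4 = -(18*(¼))²/4 = -(9/2)²/4 = -¼*81/4 = -81/16 ≈ -5.0625)
O(o) = -2 + 1/(4*(1 + o)) (O(o) = -2 + 1/(4*(o + 1)) = -2 + 1/(4*(1 + o)))
((7 + T(-1))*O(4))*(190 - 1*77) + j = ((7 + (6 - 1*(-1)))*((-7 - 8*4)/(4*(1 + 4))))*(190 - 1*77) - 81/16 = ((7 + (6 + 1))*((¼)*(-7 - 32)/5))*(190 - 77) - 81/16 = ((7 + 7)*((¼)*(⅕)*(-39)))*113 - 81/16 = (14*(-39/20))*113 - 81/16 = -273/10*113 - 81/16 = -30849/10 - 81/16 = -247197/80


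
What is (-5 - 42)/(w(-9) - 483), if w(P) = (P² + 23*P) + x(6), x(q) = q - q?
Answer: 47/609 ≈ 0.077176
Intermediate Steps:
x(q) = 0
w(P) = P² + 23*P (w(P) = (P² + 23*P) + 0 = P² + 23*P)
(-5 - 42)/(w(-9) - 483) = (-5 - 42)/(-9*(23 - 9) - 483) = -47/(-9*14 - 483) = -47/(-126 - 483) = -47/(-609) = -47*(-1/609) = 47/609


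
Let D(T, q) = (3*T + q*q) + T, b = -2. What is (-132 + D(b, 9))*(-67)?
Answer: 3953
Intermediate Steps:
D(T, q) = q² + 4*T (D(T, q) = (3*T + q²) + T = (q² + 3*T) + T = q² + 4*T)
(-132 + D(b, 9))*(-67) = (-132 + (9² + 4*(-2)))*(-67) = (-132 + (81 - 8))*(-67) = (-132 + 73)*(-67) = -59*(-67) = 3953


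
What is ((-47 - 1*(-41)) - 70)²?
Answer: 5776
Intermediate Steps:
((-47 - 1*(-41)) - 70)² = ((-47 + 41) - 70)² = (-6 - 70)² = (-76)² = 5776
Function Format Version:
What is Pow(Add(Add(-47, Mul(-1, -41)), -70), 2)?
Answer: 5776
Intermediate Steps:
Pow(Add(Add(-47, Mul(-1, -41)), -70), 2) = Pow(Add(Add(-47, 41), -70), 2) = Pow(Add(-6, -70), 2) = Pow(-76, 2) = 5776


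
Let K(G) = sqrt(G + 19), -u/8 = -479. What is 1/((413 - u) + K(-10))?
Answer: -1/3416 ≈ -0.00029274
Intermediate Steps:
u = 3832 (u = -8*(-479) = 3832)
K(G) = sqrt(19 + G)
1/((413 - u) + K(-10)) = 1/((413 - 1*3832) + sqrt(19 - 10)) = 1/((413 - 3832) + sqrt(9)) = 1/(-3419 + 3) = 1/(-3416) = -1/3416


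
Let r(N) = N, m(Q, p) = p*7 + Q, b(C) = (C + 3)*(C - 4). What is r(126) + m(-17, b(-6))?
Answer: 319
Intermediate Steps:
b(C) = (-4 + C)*(3 + C) (b(C) = (3 + C)*(-4 + C) = (-4 + C)*(3 + C))
m(Q, p) = Q + 7*p (m(Q, p) = 7*p + Q = Q + 7*p)
r(126) + m(-17, b(-6)) = 126 + (-17 + 7*(-12 + (-6)**2 - 1*(-6))) = 126 + (-17 + 7*(-12 + 36 + 6)) = 126 + (-17 + 7*30) = 126 + (-17 + 210) = 126 + 193 = 319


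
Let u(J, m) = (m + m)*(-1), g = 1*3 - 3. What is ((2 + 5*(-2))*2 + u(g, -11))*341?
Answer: 2046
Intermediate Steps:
g = 0 (g = 3 - 3 = 0)
u(J, m) = -2*m (u(J, m) = (2*m)*(-1) = -2*m)
((2 + 5*(-2))*2 + u(g, -11))*341 = ((2 + 5*(-2))*2 - 2*(-11))*341 = ((2 - 10)*2 + 22)*341 = (-8*2 + 22)*341 = (-16 + 22)*341 = 6*341 = 2046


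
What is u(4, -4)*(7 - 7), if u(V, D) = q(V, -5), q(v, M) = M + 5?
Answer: 0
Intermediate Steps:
q(v, M) = 5 + M
u(V, D) = 0 (u(V, D) = 5 - 5 = 0)
u(4, -4)*(7 - 7) = 0*(7 - 7) = 0*0 = 0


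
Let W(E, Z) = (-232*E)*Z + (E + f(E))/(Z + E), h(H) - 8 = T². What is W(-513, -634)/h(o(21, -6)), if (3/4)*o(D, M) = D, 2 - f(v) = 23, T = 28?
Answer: -14424699439/151404 ≈ -95273.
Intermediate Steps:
f(v) = -21 (f(v) = 2 - 1*23 = 2 - 23 = -21)
o(D, M) = 4*D/3
h(H) = 792 (h(H) = 8 + 28² = 8 + 784 = 792)
W(E, Z) = (-21 + E)/(E + Z) - 232*E*Z (W(E, Z) = (-232*E)*Z + (E - 21)/(Z + E) = -232*E*Z + (-21 + E)/(E + Z) = (-21 + E)/(E + Z) - 232*E*Z)
W(-513, -634)/h(o(21, -6)) = ((-21 - 513 - 232*(-513)*(-634)² - 232*(-634)*(-513)²)/(-513 - 634))/792 = ((-21 - 513 - 232*(-513)*401956 - 232*(-634)*263169)/(-1147))*(1/792) = -(-21 - 513 + 47839195296 + 38709001872)/1147*(1/792) = -1/1147*86548196634*(1/792) = -86548196634/1147*1/792 = -14424699439/151404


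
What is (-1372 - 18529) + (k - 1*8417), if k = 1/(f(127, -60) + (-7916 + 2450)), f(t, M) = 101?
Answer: -151926071/5365 ≈ -28318.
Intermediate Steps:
k = -1/5365 (k = 1/(101 + (-7916 + 2450)) = 1/(101 - 5466) = 1/(-5365) = -1/5365 ≈ -0.00018639)
(-1372 - 18529) + (k - 1*8417) = (-1372 - 18529) + (-1/5365 - 1*8417) = -19901 + (-1/5365 - 8417) = -19901 - 45157206/5365 = -151926071/5365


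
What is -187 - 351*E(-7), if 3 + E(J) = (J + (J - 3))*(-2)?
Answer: -11068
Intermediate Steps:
E(J) = 3 - 4*J (E(J) = -3 + (J + (J - 3))*(-2) = -3 + (J + (-3 + J))*(-2) = -3 + (-3 + 2*J)*(-2) = -3 + (6 - 4*J) = 3 - 4*J)
-187 - 351*E(-7) = -187 - 351*(3 - 4*(-7)) = -187 - 351*(3 + 28) = -187 - 351*31 = -187 - 10881 = -11068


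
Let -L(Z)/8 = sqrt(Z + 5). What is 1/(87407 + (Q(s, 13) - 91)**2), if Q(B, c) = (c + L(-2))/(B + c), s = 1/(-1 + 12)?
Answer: 41067281076480/3922294549673761537 - 47301636096*sqrt(3)/3922294549673761537 ≈ 1.0449e-5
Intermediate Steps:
s = 1/11 ≈ 0.090909
L(Z) = -8*sqrt(5 + Z) (L(Z) = -8*sqrt(Z + 5) = -8*sqrt(5 + Z))
Q(B, c) = (c - 8*sqrt(3))/(B + c) (Q(B, c) = (c - 8*sqrt(5 - 2))/(B + c) = (c - 8*sqrt(3))/(B + c))
1/(87407 + (Q(s, 13) - 91)**2) = 1/(87407 + ((13 - 8*sqrt(3))/(1/11 + 13) - 91)**2) = 1/(87407 + ((13 - 8*sqrt(3))/(144/11) - 91)**2) = 1/(87407 + (11*(13 - 8*sqrt(3))/144 - 91)**2) = 1/(87407 + ((143/144 - 11*sqrt(3)/18) - 91)**2) = 1/(87407 + (-12961/144 - 11*sqrt(3)/18)**2)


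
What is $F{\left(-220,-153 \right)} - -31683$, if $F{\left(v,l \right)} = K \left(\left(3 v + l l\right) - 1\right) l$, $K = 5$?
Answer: $-17370537$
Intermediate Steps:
$F{\left(v,l \right)} = l \left(-5 + 5 l^{2} + 15 v\right)$ ($F{\left(v,l \right)} = 5 \left(\left(3 v + l l\right) - 1\right) l = 5 \left(\left(3 v + l^{2}\right) - 1\right) l = 5 \left(\left(l^{2} + 3 v\right) - 1\right) l = 5 \left(-1 + l^{2} + 3 v\right) l = \left(-5 + 5 l^{2} + 15 v\right) l = l \left(-5 + 5 l^{2} + 15 v\right)$)
$F{\left(-220,-153 \right)} - -31683 = 5 \left(-153\right) \left(-1 + \left(-153\right)^{2} + 3 \left(-220\right)\right) - -31683 = 5 \left(-153\right) \left(-1 + 23409 - 660\right) + 31683 = 5 \left(-153\right) 22748 + 31683 = -17402220 + 31683 = -17370537$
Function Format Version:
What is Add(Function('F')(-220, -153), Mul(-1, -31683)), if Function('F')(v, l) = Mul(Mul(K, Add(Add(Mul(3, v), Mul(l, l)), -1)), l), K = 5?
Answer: -17370537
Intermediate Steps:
Function('F')(v, l) = Mul(l, Add(-5, Mul(5, Pow(l, 2)), Mul(15, v))) (Function('F')(v, l) = Mul(Mul(5, Add(Add(Mul(3, v), Mul(l, l)), -1)), l) = Mul(Mul(5, Add(Add(Mul(3, v), Pow(l, 2)), -1)), l) = Mul(Mul(5, Add(Add(Pow(l, 2), Mul(3, v)), -1)), l) = Mul(Mul(5, Add(-1, Pow(l, 2), Mul(3, v))), l) = Mul(Add(-5, Mul(5, Pow(l, 2)), Mul(15, v)), l) = Mul(l, Add(-5, Mul(5, Pow(l, 2)), Mul(15, v))))
Add(Function('F')(-220, -153), Mul(-1, -31683)) = Add(Mul(5, -153, Add(-1, Pow(-153, 2), Mul(3, -220))), Mul(-1, -31683)) = Add(Mul(5, -153, Add(-1, 23409, -660)), 31683) = Add(Mul(5, -153, 22748), 31683) = Add(-17402220, 31683) = -17370537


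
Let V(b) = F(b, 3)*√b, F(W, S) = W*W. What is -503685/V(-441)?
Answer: 2665*I/21609 ≈ 0.12333*I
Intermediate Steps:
F(W, S) = W²
V(b) = b^(5/2) (V(b) = b²*√b = b^(5/2))
-503685/V(-441) = -503685*(-I/4084101) = -(-2665)*I/21609 = 2665*I/21609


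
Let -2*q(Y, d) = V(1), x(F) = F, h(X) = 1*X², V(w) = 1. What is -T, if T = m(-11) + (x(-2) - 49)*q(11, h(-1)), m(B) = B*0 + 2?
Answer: -55/2 ≈ -27.500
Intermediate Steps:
h(X) = X²
m(B) = 2 (m(B) = 0 + 2 = 2)
q(Y, d) = -½ (q(Y, d) = -½*1 = -½)
T = 55/2 (T = 2 + (-2 - 49)*(-½) = 2 - 51*(-½) = 2 + 51/2 = 55/2 ≈ 27.500)
-T = -1*55/2 = -55/2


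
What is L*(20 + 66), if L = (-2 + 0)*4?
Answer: -688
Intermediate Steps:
L = -8 (L = -2*4 = -8)
L*(20 + 66) = -8*(20 + 66) = -8*86 = -688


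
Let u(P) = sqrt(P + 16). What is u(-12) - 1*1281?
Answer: -1279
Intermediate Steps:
u(P) = sqrt(16 + P)
u(-12) - 1*1281 = sqrt(16 - 12) - 1*1281 = sqrt(4) - 1281 = 2 - 1281 = -1279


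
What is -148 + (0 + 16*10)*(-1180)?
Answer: -188948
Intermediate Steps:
-148 + (0 + 16*10)*(-1180) = -148 + (0 + 160)*(-1180) = -148 + 160*(-1180) = -148 - 188800 = -188948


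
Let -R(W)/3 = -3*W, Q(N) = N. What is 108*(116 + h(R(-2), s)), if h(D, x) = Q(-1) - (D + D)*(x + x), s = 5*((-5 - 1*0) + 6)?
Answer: 51300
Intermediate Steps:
s = 5 (s = 5*((-5 + 0) + 6) = 5*(-5 + 6) = 5*1 = 5)
R(W) = 9*W (R(W) = -(-9)*W = 9*W)
h(D, x) = -1 - 4*D*x (h(D, x) = -1 - (D + D)*(x + x) = -1 - 2*D*2*x = -1 - 4*D*x)
108*(116 + h(R(-2), s)) = 108*(116 + (-1 - 4*9*(-2)*5)) = 108*(116 + (-1 - 4*(-18)*5)) = 108*(116 + (-1 + 360)) = 108*(116 + 359) = 108*475 = 51300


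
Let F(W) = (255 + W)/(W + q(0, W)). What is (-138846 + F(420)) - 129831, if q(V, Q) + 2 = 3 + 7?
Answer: -114993081/428 ≈ -2.6868e+5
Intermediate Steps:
q(V, Q) = 8 (q(V, Q) = -2 + (3 + 7) = -2 + 10 = 8)
F(W) = (255 + W)/(8 + W) (F(W) = (255 + W)/(W + 8) = (255 + W)/(8 + W))
(-138846 + F(420)) - 129831 = (-138846 + (255 + 420)/(8 + 420)) - 129831 = (-138846 + 675/428) - 129831 = -59425413/428 - 129831 = -114993081/428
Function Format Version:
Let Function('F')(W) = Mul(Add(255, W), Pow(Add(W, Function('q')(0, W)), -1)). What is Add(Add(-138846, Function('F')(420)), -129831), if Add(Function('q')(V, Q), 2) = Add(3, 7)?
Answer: Rational(-114993081, 428) ≈ -2.6868e+5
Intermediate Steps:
Function('q')(V, Q) = 8 (Function('q')(V, Q) = Add(-2, Add(3, 7)) = Add(-2, 10) = 8)
Function('F')(W) = Mul(Pow(Add(8, W), -1), Add(255, W)) (Function('F')(W) = Mul(Add(255, W), Pow(Add(W, 8), -1)) = Mul(Add(255, W), Pow(Add(8, W), -1)) = Mul(Pow(Add(8, W), -1), Add(255, W)))
Add(Add(-138846, Function('F')(420)), -129831) = Add(Add(-138846, Mul(Pow(Add(8, 420), -1), Add(255, 420))), -129831) = Add(Add(-138846, Mul(Pow(428, -1), 675)), -129831) = Add(Add(-138846, Mul(Rational(1, 428), 675)), -129831) = Add(Add(-138846, Rational(675, 428)), -129831) = Add(Rational(-59425413, 428), -129831) = Rational(-114993081, 428)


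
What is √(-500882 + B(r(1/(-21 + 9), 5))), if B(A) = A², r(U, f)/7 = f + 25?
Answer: I*√456782 ≈ 675.86*I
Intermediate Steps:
r(U, f) = 175 + 7*f (r(U, f) = 7*(f + 25) = 7*(25 + f) = 175 + 7*f)
√(-500882 + B(r(1/(-21 + 9), 5))) = √(-500882 + (175 + 7*5)²) = √(-500882 + (175 + 35)²) = √(-500882 + 210²) = √(-500882 + 44100) = √(-456782) = I*√456782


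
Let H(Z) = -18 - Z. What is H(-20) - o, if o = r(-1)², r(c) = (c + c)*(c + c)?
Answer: -14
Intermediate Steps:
r(c) = 4*c² (r(c) = (2*c)*(2*c) = 4*c²)
o = 16 (o = (4*(-1)²)² = (4*1)² = 4² = 16)
H(-20) - o = (-18 - 1*(-20)) - 1*16 = (-18 + 20) - 16 = 2 - 16 = -14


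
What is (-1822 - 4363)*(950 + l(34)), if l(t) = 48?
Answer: -6172630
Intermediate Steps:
(-1822 - 4363)*(950 + l(34)) = (-1822 - 4363)*(950 + 48) = -6185*998 = -6172630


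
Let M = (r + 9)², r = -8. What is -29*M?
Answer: -29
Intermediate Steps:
M = 1 (M = (-8 + 9)² = 1² = 1)
-29*M = -29*1 = -29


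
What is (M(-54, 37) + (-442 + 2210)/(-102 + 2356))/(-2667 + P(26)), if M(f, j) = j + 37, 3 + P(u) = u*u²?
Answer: 42141/8399531 ≈ 0.0050171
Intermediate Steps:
P(u) = -3 + u³ (P(u) = -3 + u*u² = -3 + u³)
M(f, j) = 37 + j
(M(-54, 37) + (-442 + 2210)/(-102 + 2356))/(-2667 + P(26)) = ((37 + 37) + (-442 + 2210)/(-102 + 2356))/(-2667 + (-3 + 26³)) = (74 + 1768/2254)/(-2667 + (-3 + 17576)) = (74 + 1768*(1/2254))/(-2667 + 17573) = (74 + 884/1127)/14906 = (84282/1127)*(1/14906) = 42141/8399531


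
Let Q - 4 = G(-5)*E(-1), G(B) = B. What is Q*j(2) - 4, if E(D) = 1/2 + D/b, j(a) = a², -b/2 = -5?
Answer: 4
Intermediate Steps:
b = 10 (b = -2*(-5) = 10)
E(D) = ½ + D/10 (E(D) = 1/2 + D/10 = 1*(½) + D*(⅒) = ½ + D/10)
Q = 2 (Q = 4 - 5*(½ + (⅒)*(-1)) = 4 - 5*(½ - ⅒) = 4 - 5*⅖ = 4 - 2 = 2)
Q*j(2) - 4 = 2*2² - 4 = 2*4 - 4 = 8 - 4 = 4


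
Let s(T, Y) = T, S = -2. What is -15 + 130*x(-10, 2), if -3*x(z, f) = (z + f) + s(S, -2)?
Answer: 1255/3 ≈ 418.33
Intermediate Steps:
x(z, f) = ⅔ - f/3 - z/3 (x(z, f) = -((z + f) - 2)/3 = -((f + z) - 2)/3 = -(-2 + f + z)/3 = ⅔ - f/3 - z/3)
-15 + 130*x(-10, 2) = -15 + 130*(⅔ - ⅓*2 - ⅓*(-10)) = -15 + 130*(⅔ - ⅔ + 10/3) = -15 + 130*(10/3) = -15 + 1300/3 = 1255/3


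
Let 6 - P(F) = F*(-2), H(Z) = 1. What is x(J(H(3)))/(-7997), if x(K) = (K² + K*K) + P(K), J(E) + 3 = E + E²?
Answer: -6/7997 ≈ -0.00075028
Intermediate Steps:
P(F) = 6 + 2*F (P(F) = 6 - F*(-2) = 6 - (-2)*F = 6 + 2*F)
J(E) = -3 + E + E² (J(E) = -3 + (E + E²) = -3 + E + E²)
x(K) = 6 + 2*K + 2*K² (x(K) = (K² + K*K) + (6 + 2*K) = (K² + K²) + (6 + 2*K) = 2*K² + (6 + 2*K) = 6 + 2*K + 2*K²)
x(J(H(3)))/(-7997) = (6 + 2*(-3 + 1 + 1²) + 2*(-3 + 1 + 1²)²)/(-7997) = (6 + 2*(-3 + 1 + 1) + 2*(-3 + 1 + 1)²)*(-1/7997) = (6 + 2*(-1) + 2*(-1)²)*(-1/7997) = (6 - 2 + 2*1)*(-1/7997) = (6 - 2 + 2)*(-1/7997) = 6*(-1/7997) = -6/7997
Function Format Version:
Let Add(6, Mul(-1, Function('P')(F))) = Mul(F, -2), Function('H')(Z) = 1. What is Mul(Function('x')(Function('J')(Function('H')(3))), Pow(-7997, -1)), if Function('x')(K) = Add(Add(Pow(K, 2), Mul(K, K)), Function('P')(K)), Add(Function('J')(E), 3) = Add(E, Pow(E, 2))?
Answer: Rational(-6, 7997) ≈ -0.00075028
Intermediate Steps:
Function('P')(F) = Add(6, Mul(2, F)) (Function('P')(F) = Add(6, Mul(-1, Mul(F, -2))) = Add(6, Mul(-1, Mul(-2, F))) = Add(6, Mul(2, F)))
Function('J')(E) = Add(-3, E, Pow(E, 2)) (Function('J')(E) = Add(-3, Add(E, Pow(E, 2))) = Add(-3, E, Pow(E, 2)))
Function('x')(K) = Add(6, Mul(2, K), Mul(2, Pow(K, 2))) (Function('x')(K) = Add(Add(Pow(K, 2), Mul(K, K)), Add(6, Mul(2, K))) = Add(Add(Pow(K, 2), Pow(K, 2)), Add(6, Mul(2, K))) = Add(Mul(2, Pow(K, 2)), Add(6, Mul(2, K))) = Add(6, Mul(2, K), Mul(2, Pow(K, 2))))
Mul(Function('x')(Function('J')(Function('H')(3))), Pow(-7997, -1)) = Mul(Add(6, Mul(2, Add(-3, 1, Pow(1, 2))), Mul(2, Pow(Add(-3, 1, Pow(1, 2)), 2))), Pow(-7997, -1)) = Mul(Add(6, Mul(2, Add(-3, 1, 1)), Mul(2, Pow(Add(-3, 1, 1), 2))), Rational(-1, 7997)) = Mul(Add(6, Mul(2, -1), Mul(2, Pow(-1, 2))), Rational(-1, 7997)) = Mul(Add(6, -2, Mul(2, 1)), Rational(-1, 7997)) = Mul(Add(6, -2, 2), Rational(-1, 7997)) = Mul(6, Rational(-1, 7997)) = Rational(-6, 7997)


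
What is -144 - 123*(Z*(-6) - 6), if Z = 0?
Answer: 594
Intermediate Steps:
-144 - 123*(Z*(-6) - 6) = -144 - 123*(0*(-6) - 6) = -144 - 123*(0 - 6) = -144 - 123*(-6) = -144 + 738 = 594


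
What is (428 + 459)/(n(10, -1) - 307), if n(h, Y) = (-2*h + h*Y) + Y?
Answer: -887/338 ≈ -2.6243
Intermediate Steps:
n(h, Y) = Y - 2*h + Y*h (n(h, Y) = (-2*h + Y*h) + Y = Y - 2*h + Y*h)
(428 + 459)/(n(10, -1) - 307) = (428 + 459)/((-1 - 2*10 - 1*10) - 307) = 887/((-1 - 20 - 10) - 307) = 887/(-31 - 307) = 887/(-338) = 887*(-1/338) = -887/338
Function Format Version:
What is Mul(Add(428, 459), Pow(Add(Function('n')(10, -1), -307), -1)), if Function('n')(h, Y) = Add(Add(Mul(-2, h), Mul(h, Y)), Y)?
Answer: Rational(-887, 338) ≈ -2.6243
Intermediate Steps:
Function('n')(h, Y) = Add(Y, Mul(-2, h), Mul(Y, h)) (Function('n')(h, Y) = Add(Add(Mul(-2, h), Mul(Y, h)), Y) = Add(Y, Mul(-2, h), Mul(Y, h)))
Mul(Add(428, 459), Pow(Add(Function('n')(10, -1), -307), -1)) = Mul(Add(428, 459), Pow(Add(Add(-1, Mul(-2, 10), Mul(-1, 10)), -307), -1)) = Mul(887, Pow(Add(Add(-1, -20, -10), -307), -1)) = Mul(887, Pow(Add(-31, -307), -1)) = Mul(887, Pow(-338, -1)) = Mul(887, Rational(-1, 338)) = Rational(-887, 338)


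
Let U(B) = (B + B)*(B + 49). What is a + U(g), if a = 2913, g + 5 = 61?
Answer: 14673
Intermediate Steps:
g = 56 (g = -5 + 61 = 56)
U(B) = 2*B*(49 + B) (U(B) = (2*B)*(49 + B) = 2*B*(49 + B))
a + U(g) = 2913 + 2*56*(49 + 56) = 2913 + 2*56*105 = 2913 + 11760 = 14673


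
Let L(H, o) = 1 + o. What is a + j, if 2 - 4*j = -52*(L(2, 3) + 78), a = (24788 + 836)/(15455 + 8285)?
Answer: 12672167/11870 ≈ 1067.6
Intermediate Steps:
a = 6406/5935 (a = 25624/23740 = 25624*(1/23740) = 6406/5935 ≈ 1.0794)
j = 2133/2 (j = ½ - (-13)*((1 + 3) + 78) = ½ - (-13)*(4 + 78) = ½ - (-13)*82 = ½ - ¼*(-4264) = ½ + 1066 = 2133/2 ≈ 1066.5)
a + j = 6406/5935 + 2133/2 = 12672167/11870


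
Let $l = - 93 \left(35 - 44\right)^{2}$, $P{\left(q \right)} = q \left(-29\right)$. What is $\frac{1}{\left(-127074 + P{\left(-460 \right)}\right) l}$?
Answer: $\frac{1}{856758222} \approx 1.1672 \cdot 10^{-9}$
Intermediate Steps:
$P{\left(q \right)} = - 29 q$
$l = -7533$ ($l = - 93 \left(-9\right)^{2} = \left(-93\right) 81 = -7533$)
$\frac{1}{\left(-127074 + P{\left(-460 \right)}\right) l} = \frac{1}{\left(-127074 - -13340\right) \left(-7533\right)} = \frac{1}{-127074 + 13340} \left(- \frac{1}{7533}\right) = \frac{1}{-113734} \left(- \frac{1}{7533}\right) = \left(- \frac{1}{113734}\right) \left(- \frac{1}{7533}\right) = \frac{1}{856758222}$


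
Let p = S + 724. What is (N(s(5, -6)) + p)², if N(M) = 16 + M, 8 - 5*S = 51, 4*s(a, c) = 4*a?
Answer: 13557124/25 ≈ 5.4229e+5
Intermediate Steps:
s(a, c) = a (s(a, c) = (4*a)/4 = a)
S = -43/5 (S = 8/5 - ⅕*51 = 8/5 - 51/5 = -43/5 ≈ -8.6000)
p = 3577/5 (p = -43/5 + 724 = 3577/5 ≈ 715.40)
(N(s(5, -6)) + p)² = ((16 + 5) + 3577/5)² = (21 + 3577/5)² = (3682/5)² = 13557124/25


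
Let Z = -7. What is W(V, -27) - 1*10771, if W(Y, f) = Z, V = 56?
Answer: -10778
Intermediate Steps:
W(Y, f) = -7
W(V, -27) - 1*10771 = -7 - 1*10771 = -7 - 10771 = -10778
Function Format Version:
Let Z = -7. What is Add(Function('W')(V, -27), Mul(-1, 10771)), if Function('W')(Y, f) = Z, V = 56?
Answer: -10778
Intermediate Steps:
Function('W')(Y, f) = -7
Add(Function('W')(V, -27), Mul(-1, 10771)) = Add(-7, Mul(-1, 10771)) = Add(-7, -10771) = -10778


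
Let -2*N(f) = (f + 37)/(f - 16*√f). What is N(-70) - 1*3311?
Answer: 11*(-9632*√70 + 42143*I)/(4*(-35*I + 8*√70)) ≈ -3311.1 + 0.096792*I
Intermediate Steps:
N(f) = -(37 + f)/(2*(f - 16*√f)) (N(f) = -(f + 37)/(2*(f - 16*√f)) = -(37 + f)/(2*(f - 16*√f)))
N(-70) - 1*3311 = (37 - 70)/(2*(-1*(-70) + 16*√(-70))) - 1*3311 = (½)*(-33)/(70 + 16*(I*√70)) - 3311 = (½)*(-33)/(70 + 16*I*√70) - 3311 = -33/(2*(70 + 16*I*√70)) - 3311 = -3311 - 33/(2*(70 + 16*I*√70))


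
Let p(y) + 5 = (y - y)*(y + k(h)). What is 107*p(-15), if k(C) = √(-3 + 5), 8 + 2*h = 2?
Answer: -535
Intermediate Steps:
h = -3 (h = -4 + (½)*2 = -4 + 1 = -3)
k(C) = √2
p(y) = -5 (p(y) = -5 + (y - y)*(y + √2) = -5 + 0*(y + √2) = -5 + 0 = -5)
107*p(-15) = 107*(-5) = -535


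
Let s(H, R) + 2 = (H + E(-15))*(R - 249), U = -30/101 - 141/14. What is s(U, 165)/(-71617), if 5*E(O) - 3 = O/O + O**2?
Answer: 1504016/36166585 ≈ 0.041586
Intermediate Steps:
U = -14661/1414 (U = -30*1/101 - 141*1/14 = -30/101 - 141/14 = -14661/1414 ≈ -10.368)
E(O) = 4/5 + O**2/5 (E(O) = 3/5 + (O/O + O**2)/5 = 3/5 + (1 + O**2)/5 = 3/5 + (1/5 + O**2/5) = 4/5 + O**2/5)
s(H, R) = -2 + (-249 + R)*(229/5 + H) (s(H, R) = -2 + (H + (4/5 + (1/5)*(-15)**2))*(R - 249) = -2 + (H + (4/5 + (1/5)*225))*(-249 + R) = -2 + (H + (4/5 + 45))*(-249 + R) = -2 + (H + 229/5)*(-249 + R) = -2 + (229/5 + H)*(-249 + R) = -2 + (-249 + R)*(229/5 + H))
s(U, 165)/(-71617) = (-57031/5 - 249*(-14661/1414) + (229/5)*165 - 14661/1414*165)/(-71617) = (-57031/5 + 3650589/1414 + 7557 - 2419065/1414)*(-1/71617) = -1504016/505*(-1/71617) = 1504016/36166585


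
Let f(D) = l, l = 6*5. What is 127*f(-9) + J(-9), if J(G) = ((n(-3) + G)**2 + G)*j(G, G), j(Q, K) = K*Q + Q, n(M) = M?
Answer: 13530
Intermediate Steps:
j(Q, K) = Q + K*Q
l = 30
f(D) = 30
J(G) = G*(1 + G)*(G + (-3 + G)**2) (J(G) = ((-3 + G)**2 + G)*(G*(1 + G)) = (G + (-3 + G)**2)*(G*(1 + G)) = G*(1 + G)*(G + (-3 + G)**2))
127*f(-9) + J(-9) = 127*30 - 9*(1 - 9)*(-9 + (-3 - 9)**2) = 3810 - 9*(-8)*(-9 + (-12)**2) = 3810 - 9*(-8)*(-9 + 144) = 3810 - 9*(-8)*135 = 3810 + 9720 = 13530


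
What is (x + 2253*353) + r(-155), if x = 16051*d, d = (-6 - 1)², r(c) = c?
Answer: 1581653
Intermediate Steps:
d = 49 (d = (-7)² = 49)
x = 786499 (x = 16051*49 = 786499)
(x + 2253*353) + r(-155) = (786499 + 2253*353) - 155 = (786499 + 795309) - 155 = 1581808 - 155 = 1581653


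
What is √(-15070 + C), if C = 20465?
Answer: √5395 ≈ 73.451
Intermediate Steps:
√(-15070 + C) = √(-15070 + 20465) = √5395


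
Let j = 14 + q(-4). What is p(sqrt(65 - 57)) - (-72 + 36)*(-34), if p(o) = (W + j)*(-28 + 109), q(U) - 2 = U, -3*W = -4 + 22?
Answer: -738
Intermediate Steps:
W = -6 (W = -(-4 + 22)/3 = -1/3*18 = -6)
q(U) = 2 + U
j = 12 (j = 14 + (2 - 4) = 14 - 2 = 12)
p(o) = 486 (p(o) = (-6 + 12)*(-28 + 109) = 6*81 = 486)
p(sqrt(65 - 57)) - (-72 + 36)*(-34) = 486 - (-72 + 36)*(-34) = 486 - (-36)*(-34) = 486 - 1*1224 = 486 - 1224 = -738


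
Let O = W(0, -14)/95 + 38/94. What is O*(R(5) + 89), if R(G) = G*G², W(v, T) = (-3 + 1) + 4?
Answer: 406386/4465 ≈ 91.016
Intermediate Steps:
W(v, T) = 2 (W(v, T) = -2 + 4 = 2)
R(G) = G³
O = 1899/4465 (O = 2/95 + 38/94 = 2*(1/95) + 38*(1/94) = 2/95 + 19/47 = 1899/4465 ≈ 0.42531)
O*(R(5) + 89) = 1899*(5³ + 89)/4465 = 1899*(125 + 89)/4465 = (1899/4465)*214 = 406386/4465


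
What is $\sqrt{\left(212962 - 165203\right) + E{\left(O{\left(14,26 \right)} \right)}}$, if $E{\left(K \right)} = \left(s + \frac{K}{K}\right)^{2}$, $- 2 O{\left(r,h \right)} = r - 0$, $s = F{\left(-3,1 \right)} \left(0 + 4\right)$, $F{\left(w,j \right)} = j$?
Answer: $2 \sqrt{11946} \approx 218.6$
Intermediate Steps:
$s = 4$ ($s = 1 \left(0 + 4\right) = 1 \cdot 4 = 4$)
$O{\left(r,h \right)} = - \frac{r}{2}$ ($O{\left(r,h \right)} = - \frac{r - 0}{2} = - \frac{r + 0}{2} = - \frac{r}{2}$)
$E{\left(K \right)} = 25$ ($E{\left(K \right)} = \left(4 + \frac{K}{K}\right)^{2} = \left(4 + 1\right)^{2} = 5^{2} = 25$)
$\sqrt{\left(212962 - 165203\right) + E{\left(O{\left(14,26 \right)} \right)}} = \sqrt{\left(212962 - 165203\right) + 25} = \sqrt{47759 + 25} = \sqrt{47784} = 2 \sqrt{11946}$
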